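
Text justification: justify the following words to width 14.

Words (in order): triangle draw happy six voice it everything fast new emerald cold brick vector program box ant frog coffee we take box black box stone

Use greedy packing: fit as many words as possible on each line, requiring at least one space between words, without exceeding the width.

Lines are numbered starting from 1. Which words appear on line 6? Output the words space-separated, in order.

Answer: emerald cold

Derivation:
Line 1: ['triangle', 'draw'] (min_width=13, slack=1)
Line 2: ['happy', 'six'] (min_width=9, slack=5)
Line 3: ['voice', 'it'] (min_width=8, slack=6)
Line 4: ['everything'] (min_width=10, slack=4)
Line 5: ['fast', 'new'] (min_width=8, slack=6)
Line 6: ['emerald', 'cold'] (min_width=12, slack=2)
Line 7: ['brick', 'vector'] (min_width=12, slack=2)
Line 8: ['program', 'box'] (min_width=11, slack=3)
Line 9: ['ant', 'frog'] (min_width=8, slack=6)
Line 10: ['coffee', 'we', 'take'] (min_width=14, slack=0)
Line 11: ['box', 'black', 'box'] (min_width=13, slack=1)
Line 12: ['stone'] (min_width=5, slack=9)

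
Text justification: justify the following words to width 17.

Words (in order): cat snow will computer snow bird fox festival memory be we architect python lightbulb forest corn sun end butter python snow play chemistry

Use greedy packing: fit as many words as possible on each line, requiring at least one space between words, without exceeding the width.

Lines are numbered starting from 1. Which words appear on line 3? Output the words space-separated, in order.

Answer: bird fox festival

Derivation:
Line 1: ['cat', 'snow', 'will'] (min_width=13, slack=4)
Line 2: ['computer', 'snow'] (min_width=13, slack=4)
Line 3: ['bird', 'fox', 'festival'] (min_width=17, slack=0)
Line 4: ['memory', 'be', 'we'] (min_width=12, slack=5)
Line 5: ['architect', 'python'] (min_width=16, slack=1)
Line 6: ['lightbulb', 'forest'] (min_width=16, slack=1)
Line 7: ['corn', 'sun', 'end'] (min_width=12, slack=5)
Line 8: ['butter', 'python'] (min_width=13, slack=4)
Line 9: ['snow', 'play'] (min_width=9, slack=8)
Line 10: ['chemistry'] (min_width=9, slack=8)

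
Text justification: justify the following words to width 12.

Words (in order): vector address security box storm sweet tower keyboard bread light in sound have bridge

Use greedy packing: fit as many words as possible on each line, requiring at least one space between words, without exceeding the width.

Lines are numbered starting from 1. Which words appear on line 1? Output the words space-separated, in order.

Line 1: ['vector'] (min_width=6, slack=6)
Line 2: ['address'] (min_width=7, slack=5)
Line 3: ['security', 'box'] (min_width=12, slack=0)
Line 4: ['storm', 'sweet'] (min_width=11, slack=1)
Line 5: ['tower'] (min_width=5, slack=7)
Line 6: ['keyboard'] (min_width=8, slack=4)
Line 7: ['bread', 'light'] (min_width=11, slack=1)
Line 8: ['in', 'sound'] (min_width=8, slack=4)
Line 9: ['have', 'bridge'] (min_width=11, slack=1)

Answer: vector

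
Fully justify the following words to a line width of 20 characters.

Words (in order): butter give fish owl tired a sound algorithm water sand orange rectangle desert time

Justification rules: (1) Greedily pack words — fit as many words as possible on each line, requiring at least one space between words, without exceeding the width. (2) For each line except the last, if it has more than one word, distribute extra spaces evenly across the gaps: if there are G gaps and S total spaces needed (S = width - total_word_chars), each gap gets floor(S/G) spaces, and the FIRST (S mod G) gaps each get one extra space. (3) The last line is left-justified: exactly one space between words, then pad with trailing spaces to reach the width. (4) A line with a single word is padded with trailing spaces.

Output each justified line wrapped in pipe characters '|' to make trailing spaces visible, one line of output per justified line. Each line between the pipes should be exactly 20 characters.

Line 1: ['butter', 'give', 'fish', 'owl'] (min_width=20, slack=0)
Line 2: ['tired', 'a', 'sound'] (min_width=13, slack=7)
Line 3: ['algorithm', 'water', 'sand'] (min_width=20, slack=0)
Line 4: ['orange', 'rectangle'] (min_width=16, slack=4)
Line 5: ['desert', 'time'] (min_width=11, slack=9)

Answer: |butter give fish owl|
|tired     a    sound|
|algorithm water sand|
|orange     rectangle|
|desert time         |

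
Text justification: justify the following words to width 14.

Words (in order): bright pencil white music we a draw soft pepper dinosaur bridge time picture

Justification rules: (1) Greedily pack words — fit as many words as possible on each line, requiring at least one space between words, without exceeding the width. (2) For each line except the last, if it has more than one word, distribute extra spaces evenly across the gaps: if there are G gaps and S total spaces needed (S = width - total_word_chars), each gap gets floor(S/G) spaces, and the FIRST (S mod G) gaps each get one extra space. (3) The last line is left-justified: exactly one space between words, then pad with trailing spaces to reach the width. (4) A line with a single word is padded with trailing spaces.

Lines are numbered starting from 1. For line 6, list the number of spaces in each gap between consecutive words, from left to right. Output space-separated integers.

Answer: 4

Derivation:
Line 1: ['bright', 'pencil'] (min_width=13, slack=1)
Line 2: ['white', 'music', 'we'] (min_width=14, slack=0)
Line 3: ['a', 'draw', 'soft'] (min_width=11, slack=3)
Line 4: ['pepper'] (min_width=6, slack=8)
Line 5: ['dinosaur'] (min_width=8, slack=6)
Line 6: ['bridge', 'time'] (min_width=11, slack=3)
Line 7: ['picture'] (min_width=7, slack=7)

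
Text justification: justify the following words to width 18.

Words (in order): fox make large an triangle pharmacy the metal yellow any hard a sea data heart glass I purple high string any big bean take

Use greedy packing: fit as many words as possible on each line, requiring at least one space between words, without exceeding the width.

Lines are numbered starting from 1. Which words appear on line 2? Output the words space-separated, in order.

Answer: triangle pharmacy

Derivation:
Line 1: ['fox', 'make', 'large', 'an'] (min_width=17, slack=1)
Line 2: ['triangle', 'pharmacy'] (min_width=17, slack=1)
Line 3: ['the', 'metal', 'yellow'] (min_width=16, slack=2)
Line 4: ['any', 'hard', 'a', 'sea'] (min_width=14, slack=4)
Line 5: ['data', 'heart', 'glass', 'I'] (min_width=18, slack=0)
Line 6: ['purple', 'high', 'string'] (min_width=18, slack=0)
Line 7: ['any', 'big', 'bean', 'take'] (min_width=17, slack=1)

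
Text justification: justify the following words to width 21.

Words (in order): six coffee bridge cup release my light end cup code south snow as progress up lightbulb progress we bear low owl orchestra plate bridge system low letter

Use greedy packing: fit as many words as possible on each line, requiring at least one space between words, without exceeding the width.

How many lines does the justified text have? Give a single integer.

Line 1: ['six', 'coffee', 'bridge', 'cup'] (min_width=21, slack=0)
Line 2: ['release', 'my', 'light', 'end'] (min_width=20, slack=1)
Line 3: ['cup', 'code', 'south', 'snow'] (min_width=19, slack=2)
Line 4: ['as', 'progress', 'up'] (min_width=14, slack=7)
Line 5: ['lightbulb', 'progress', 'we'] (min_width=21, slack=0)
Line 6: ['bear', 'low', 'owl'] (min_width=12, slack=9)
Line 7: ['orchestra', 'plate'] (min_width=15, slack=6)
Line 8: ['bridge', 'system', 'low'] (min_width=17, slack=4)
Line 9: ['letter'] (min_width=6, slack=15)
Total lines: 9

Answer: 9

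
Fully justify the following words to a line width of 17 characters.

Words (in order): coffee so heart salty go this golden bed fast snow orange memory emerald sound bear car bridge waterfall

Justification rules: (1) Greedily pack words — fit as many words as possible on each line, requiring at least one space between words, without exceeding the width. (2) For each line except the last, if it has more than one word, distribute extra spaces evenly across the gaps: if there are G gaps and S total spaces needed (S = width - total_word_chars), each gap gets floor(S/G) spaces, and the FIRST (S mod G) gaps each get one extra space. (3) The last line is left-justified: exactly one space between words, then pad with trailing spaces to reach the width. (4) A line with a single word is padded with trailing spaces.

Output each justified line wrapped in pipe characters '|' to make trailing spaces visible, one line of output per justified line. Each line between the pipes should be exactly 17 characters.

Answer: |coffee  so  heart|
|salty   go   this|
|golden  bed  fast|
|snow       orange|
|memory    emerald|
|sound   bear  car|
|bridge waterfall |

Derivation:
Line 1: ['coffee', 'so', 'heart'] (min_width=15, slack=2)
Line 2: ['salty', 'go', 'this'] (min_width=13, slack=4)
Line 3: ['golden', 'bed', 'fast'] (min_width=15, slack=2)
Line 4: ['snow', 'orange'] (min_width=11, slack=6)
Line 5: ['memory', 'emerald'] (min_width=14, slack=3)
Line 6: ['sound', 'bear', 'car'] (min_width=14, slack=3)
Line 7: ['bridge', 'waterfall'] (min_width=16, slack=1)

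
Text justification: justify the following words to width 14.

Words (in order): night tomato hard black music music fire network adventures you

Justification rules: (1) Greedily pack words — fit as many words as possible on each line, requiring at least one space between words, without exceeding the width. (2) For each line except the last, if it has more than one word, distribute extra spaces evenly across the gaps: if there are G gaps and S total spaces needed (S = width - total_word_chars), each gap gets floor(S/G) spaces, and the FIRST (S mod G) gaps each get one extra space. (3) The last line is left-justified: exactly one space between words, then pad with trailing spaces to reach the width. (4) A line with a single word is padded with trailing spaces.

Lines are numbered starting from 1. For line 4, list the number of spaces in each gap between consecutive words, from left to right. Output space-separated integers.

Answer: 3

Derivation:
Line 1: ['night', 'tomato'] (min_width=12, slack=2)
Line 2: ['hard', 'black'] (min_width=10, slack=4)
Line 3: ['music', 'music'] (min_width=11, slack=3)
Line 4: ['fire', 'network'] (min_width=12, slack=2)
Line 5: ['adventures', 'you'] (min_width=14, slack=0)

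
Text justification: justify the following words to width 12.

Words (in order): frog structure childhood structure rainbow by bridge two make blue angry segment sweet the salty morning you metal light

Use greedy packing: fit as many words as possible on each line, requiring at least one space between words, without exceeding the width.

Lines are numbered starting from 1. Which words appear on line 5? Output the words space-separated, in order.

Line 1: ['frog'] (min_width=4, slack=8)
Line 2: ['structure'] (min_width=9, slack=3)
Line 3: ['childhood'] (min_width=9, slack=3)
Line 4: ['structure'] (min_width=9, slack=3)
Line 5: ['rainbow', 'by'] (min_width=10, slack=2)
Line 6: ['bridge', 'two'] (min_width=10, slack=2)
Line 7: ['make', 'blue'] (min_width=9, slack=3)
Line 8: ['angry'] (min_width=5, slack=7)
Line 9: ['segment'] (min_width=7, slack=5)
Line 10: ['sweet', 'the'] (min_width=9, slack=3)
Line 11: ['salty'] (min_width=5, slack=7)
Line 12: ['morning', 'you'] (min_width=11, slack=1)
Line 13: ['metal', 'light'] (min_width=11, slack=1)

Answer: rainbow by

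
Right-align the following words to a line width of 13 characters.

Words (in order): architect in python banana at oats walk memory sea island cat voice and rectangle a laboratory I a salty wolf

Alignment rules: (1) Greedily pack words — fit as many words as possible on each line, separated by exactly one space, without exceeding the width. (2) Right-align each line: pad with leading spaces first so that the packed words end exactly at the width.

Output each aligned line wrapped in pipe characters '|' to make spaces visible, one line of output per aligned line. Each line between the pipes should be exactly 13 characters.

Answer: | architect in|
|python banana|
| at oats walk|
|   memory sea|
|   island cat|
|    voice and|
|  rectangle a|
| laboratory I|
| a salty wolf|

Derivation:
Line 1: ['architect', 'in'] (min_width=12, slack=1)
Line 2: ['python', 'banana'] (min_width=13, slack=0)
Line 3: ['at', 'oats', 'walk'] (min_width=12, slack=1)
Line 4: ['memory', 'sea'] (min_width=10, slack=3)
Line 5: ['island', 'cat'] (min_width=10, slack=3)
Line 6: ['voice', 'and'] (min_width=9, slack=4)
Line 7: ['rectangle', 'a'] (min_width=11, slack=2)
Line 8: ['laboratory', 'I'] (min_width=12, slack=1)
Line 9: ['a', 'salty', 'wolf'] (min_width=12, slack=1)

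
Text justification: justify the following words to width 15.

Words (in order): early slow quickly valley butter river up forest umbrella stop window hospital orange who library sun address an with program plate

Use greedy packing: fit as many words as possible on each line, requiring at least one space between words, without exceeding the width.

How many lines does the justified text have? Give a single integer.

Line 1: ['early', 'slow'] (min_width=10, slack=5)
Line 2: ['quickly', 'valley'] (min_width=14, slack=1)
Line 3: ['butter', 'river', 'up'] (min_width=15, slack=0)
Line 4: ['forest', 'umbrella'] (min_width=15, slack=0)
Line 5: ['stop', 'window'] (min_width=11, slack=4)
Line 6: ['hospital', 'orange'] (min_width=15, slack=0)
Line 7: ['who', 'library', 'sun'] (min_width=15, slack=0)
Line 8: ['address', 'an', 'with'] (min_width=15, slack=0)
Line 9: ['program', 'plate'] (min_width=13, slack=2)
Total lines: 9

Answer: 9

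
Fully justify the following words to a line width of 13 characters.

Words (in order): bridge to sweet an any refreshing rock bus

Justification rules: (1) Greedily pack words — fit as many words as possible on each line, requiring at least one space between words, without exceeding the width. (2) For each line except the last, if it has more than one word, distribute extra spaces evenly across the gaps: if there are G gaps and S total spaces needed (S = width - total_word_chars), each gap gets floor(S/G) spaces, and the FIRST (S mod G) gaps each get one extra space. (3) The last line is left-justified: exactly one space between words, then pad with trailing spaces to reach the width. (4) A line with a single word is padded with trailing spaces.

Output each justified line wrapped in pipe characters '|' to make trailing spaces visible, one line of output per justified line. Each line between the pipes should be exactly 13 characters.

Line 1: ['bridge', 'to'] (min_width=9, slack=4)
Line 2: ['sweet', 'an', 'any'] (min_width=12, slack=1)
Line 3: ['refreshing'] (min_width=10, slack=3)
Line 4: ['rock', 'bus'] (min_width=8, slack=5)

Answer: |bridge     to|
|sweet  an any|
|refreshing   |
|rock bus     |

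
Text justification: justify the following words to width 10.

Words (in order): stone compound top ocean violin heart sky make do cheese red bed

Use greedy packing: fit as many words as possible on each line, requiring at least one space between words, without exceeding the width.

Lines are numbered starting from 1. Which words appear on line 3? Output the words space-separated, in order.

Line 1: ['stone'] (min_width=5, slack=5)
Line 2: ['compound'] (min_width=8, slack=2)
Line 3: ['top', 'ocean'] (min_width=9, slack=1)
Line 4: ['violin'] (min_width=6, slack=4)
Line 5: ['heart', 'sky'] (min_width=9, slack=1)
Line 6: ['make', 'do'] (min_width=7, slack=3)
Line 7: ['cheese', 'red'] (min_width=10, slack=0)
Line 8: ['bed'] (min_width=3, slack=7)

Answer: top ocean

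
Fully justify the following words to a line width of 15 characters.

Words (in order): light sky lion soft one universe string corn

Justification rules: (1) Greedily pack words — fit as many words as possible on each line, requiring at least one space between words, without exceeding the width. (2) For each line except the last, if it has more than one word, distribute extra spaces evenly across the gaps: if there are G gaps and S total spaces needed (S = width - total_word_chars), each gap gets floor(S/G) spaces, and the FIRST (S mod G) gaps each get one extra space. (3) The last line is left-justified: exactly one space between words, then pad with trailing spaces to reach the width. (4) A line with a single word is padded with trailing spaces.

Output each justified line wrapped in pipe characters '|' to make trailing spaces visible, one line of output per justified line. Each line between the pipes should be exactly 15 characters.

Answer: |light  sky lion|
|soft        one|
|universe string|
|corn           |

Derivation:
Line 1: ['light', 'sky', 'lion'] (min_width=14, slack=1)
Line 2: ['soft', 'one'] (min_width=8, slack=7)
Line 3: ['universe', 'string'] (min_width=15, slack=0)
Line 4: ['corn'] (min_width=4, slack=11)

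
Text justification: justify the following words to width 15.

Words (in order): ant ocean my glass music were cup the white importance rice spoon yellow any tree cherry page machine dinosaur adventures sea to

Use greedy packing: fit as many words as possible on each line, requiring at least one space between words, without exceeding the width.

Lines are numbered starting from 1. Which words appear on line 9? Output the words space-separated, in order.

Answer: dinosaur

Derivation:
Line 1: ['ant', 'ocean', 'my'] (min_width=12, slack=3)
Line 2: ['glass', 'music'] (min_width=11, slack=4)
Line 3: ['were', 'cup', 'the'] (min_width=12, slack=3)
Line 4: ['white'] (min_width=5, slack=10)
Line 5: ['importance', 'rice'] (min_width=15, slack=0)
Line 6: ['spoon', 'yellow'] (min_width=12, slack=3)
Line 7: ['any', 'tree', 'cherry'] (min_width=15, slack=0)
Line 8: ['page', 'machine'] (min_width=12, slack=3)
Line 9: ['dinosaur'] (min_width=8, slack=7)
Line 10: ['adventures', 'sea'] (min_width=14, slack=1)
Line 11: ['to'] (min_width=2, slack=13)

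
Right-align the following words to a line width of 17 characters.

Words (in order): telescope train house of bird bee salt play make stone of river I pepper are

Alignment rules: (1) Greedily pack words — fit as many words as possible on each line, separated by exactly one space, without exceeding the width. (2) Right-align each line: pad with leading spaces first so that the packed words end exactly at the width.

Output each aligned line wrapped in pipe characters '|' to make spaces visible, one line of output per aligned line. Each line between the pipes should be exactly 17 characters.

Answer: |  telescope train|
|house of bird bee|
|   salt play make|
| stone of river I|
|       pepper are|

Derivation:
Line 1: ['telescope', 'train'] (min_width=15, slack=2)
Line 2: ['house', 'of', 'bird', 'bee'] (min_width=17, slack=0)
Line 3: ['salt', 'play', 'make'] (min_width=14, slack=3)
Line 4: ['stone', 'of', 'river', 'I'] (min_width=16, slack=1)
Line 5: ['pepper', 'are'] (min_width=10, slack=7)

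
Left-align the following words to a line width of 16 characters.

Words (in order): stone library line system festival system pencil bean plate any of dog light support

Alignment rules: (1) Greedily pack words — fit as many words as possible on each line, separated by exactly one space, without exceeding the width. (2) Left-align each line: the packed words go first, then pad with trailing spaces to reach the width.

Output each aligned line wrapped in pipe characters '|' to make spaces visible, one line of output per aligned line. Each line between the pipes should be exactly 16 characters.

Answer: |stone library   |
|line system     |
|festival system |
|pencil bean     |
|plate any of dog|
|light support   |

Derivation:
Line 1: ['stone', 'library'] (min_width=13, slack=3)
Line 2: ['line', 'system'] (min_width=11, slack=5)
Line 3: ['festival', 'system'] (min_width=15, slack=1)
Line 4: ['pencil', 'bean'] (min_width=11, slack=5)
Line 5: ['plate', 'any', 'of', 'dog'] (min_width=16, slack=0)
Line 6: ['light', 'support'] (min_width=13, slack=3)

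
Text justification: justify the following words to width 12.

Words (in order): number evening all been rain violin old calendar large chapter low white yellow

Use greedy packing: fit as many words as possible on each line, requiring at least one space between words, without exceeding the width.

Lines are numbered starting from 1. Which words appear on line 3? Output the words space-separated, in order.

Answer: been rain

Derivation:
Line 1: ['number'] (min_width=6, slack=6)
Line 2: ['evening', 'all'] (min_width=11, slack=1)
Line 3: ['been', 'rain'] (min_width=9, slack=3)
Line 4: ['violin', 'old'] (min_width=10, slack=2)
Line 5: ['calendar'] (min_width=8, slack=4)
Line 6: ['large'] (min_width=5, slack=7)
Line 7: ['chapter', 'low'] (min_width=11, slack=1)
Line 8: ['white', 'yellow'] (min_width=12, slack=0)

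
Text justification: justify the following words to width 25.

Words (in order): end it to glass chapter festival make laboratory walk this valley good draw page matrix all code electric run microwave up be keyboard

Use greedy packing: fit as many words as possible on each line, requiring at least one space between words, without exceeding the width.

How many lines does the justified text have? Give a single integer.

Line 1: ['end', 'it', 'to', 'glass', 'chapter'] (min_width=23, slack=2)
Line 2: ['festival', 'make', 'laboratory'] (min_width=24, slack=1)
Line 3: ['walk', 'this', 'valley', 'good'] (min_width=21, slack=4)
Line 4: ['draw', 'page', 'matrix', 'all', 'code'] (min_width=25, slack=0)
Line 5: ['electric', 'run', 'microwave', 'up'] (min_width=25, slack=0)
Line 6: ['be', 'keyboard'] (min_width=11, slack=14)
Total lines: 6

Answer: 6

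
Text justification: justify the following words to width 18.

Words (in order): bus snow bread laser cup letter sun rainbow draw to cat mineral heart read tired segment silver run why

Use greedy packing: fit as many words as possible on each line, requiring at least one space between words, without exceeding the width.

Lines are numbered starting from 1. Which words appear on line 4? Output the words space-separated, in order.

Line 1: ['bus', 'snow', 'bread'] (min_width=14, slack=4)
Line 2: ['laser', 'cup', 'letter'] (min_width=16, slack=2)
Line 3: ['sun', 'rainbow', 'draw'] (min_width=16, slack=2)
Line 4: ['to', 'cat', 'mineral'] (min_width=14, slack=4)
Line 5: ['heart', 'read', 'tired'] (min_width=16, slack=2)
Line 6: ['segment', 'silver', 'run'] (min_width=18, slack=0)
Line 7: ['why'] (min_width=3, slack=15)

Answer: to cat mineral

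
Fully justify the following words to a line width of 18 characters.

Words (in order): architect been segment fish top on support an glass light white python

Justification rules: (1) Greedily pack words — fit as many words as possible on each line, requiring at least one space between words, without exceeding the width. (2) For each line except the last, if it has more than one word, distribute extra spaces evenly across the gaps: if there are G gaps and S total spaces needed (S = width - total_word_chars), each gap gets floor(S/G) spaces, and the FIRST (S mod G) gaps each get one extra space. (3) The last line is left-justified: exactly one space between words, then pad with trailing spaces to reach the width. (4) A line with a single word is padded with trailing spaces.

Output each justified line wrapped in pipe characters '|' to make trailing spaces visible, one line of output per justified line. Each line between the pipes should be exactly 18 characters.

Line 1: ['architect', 'been'] (min_width=14, slack=4)
Line 2: ['segment', 'fish', 'top'] (min_width=16, slack=2)
Line 3: ['on', 'support', 'an'] (min_width=13, slack=5)
Line 4: ['glass', 'light', 'white'] (min_width=17, slack=1)
Line 5: ['python'] (min_width=6, slack=12)

Answer: |architect     been|
|segment  fish  top|
|on    support   an|
|glass  light white|
|python            |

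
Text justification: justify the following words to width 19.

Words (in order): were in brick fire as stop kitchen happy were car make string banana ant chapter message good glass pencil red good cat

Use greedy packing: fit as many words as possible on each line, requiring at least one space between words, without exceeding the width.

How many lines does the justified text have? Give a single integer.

Line 1: ['were', 'in', 'brick', 'fire'] (min_width=18, slack=1)
Line 2: ['as', 'stop', 'kitchen'] (min_width=15, slack=4)
Line 3: ['happy', 'were', 'car', 'make'] (min_width=19, slack=0)
Line 4: ['string', 'banana', 'ant'] (min_width=17, slack=2)
Line 5: ['chapter', 'message'] (min_width=15, slack=4)
Line 6: ['good', 'glass', 'pencil'] (min_width=17, slack=2)
Line 7: ['red', 'good', 'cat'] (min_width=12, slack=7)
Total lines: 7

Answer: 7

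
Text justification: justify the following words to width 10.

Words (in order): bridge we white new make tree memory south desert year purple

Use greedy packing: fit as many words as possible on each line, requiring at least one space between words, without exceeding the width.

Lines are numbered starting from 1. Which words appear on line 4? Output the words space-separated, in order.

Line 1: ['bridge', 'we'] (min_width=9, slack=1)
Line 2: ['white', 'new'] (min_width=9, slack=1)
Line 3: ['make', 'tree'] (min_width=9, slack=1)
Line 4: ['memory'] (min_width=6, slack=4)
Line 5: ['south'] (min_width=5, slack=5)
Line 6: ['desert'] (min_width=6, slack=4)
Line 7: ['year'] (min_width=4, slack=6)
Line 8: ['purple'] (min_width=6, slack=4)

Answer: memory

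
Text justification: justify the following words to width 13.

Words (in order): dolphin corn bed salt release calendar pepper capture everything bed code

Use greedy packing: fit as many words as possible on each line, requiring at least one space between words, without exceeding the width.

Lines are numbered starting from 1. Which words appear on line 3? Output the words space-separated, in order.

Answer: release

Derivation:
Line 1: ['dolphin', 'corn'] (min_width=12, slack=1)
Line 2: ['bed', 'salt'] (min_width=8, slack=5)
Line 3: ['release'] (min_width=7, slack=6)
Line 4: ['calendar'] (min_width=8, slack=5)
Line 5: ['pepper'] (min_width=6, slack=7)
Line 6: ['capture'] (min_width=7, slack=6)
Line 7: ['everything'] (min_width=10, slack=3)
Line 8: ['bed', 'code'] (min_width=8, slack=5)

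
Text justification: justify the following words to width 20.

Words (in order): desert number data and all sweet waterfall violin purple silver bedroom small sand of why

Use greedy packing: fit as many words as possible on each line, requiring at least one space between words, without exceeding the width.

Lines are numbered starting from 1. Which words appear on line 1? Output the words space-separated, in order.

Line 1: ['desert', 'number', 'data'] (min_width=18, slack=2)
Line 2: ['and', 'all', 'sweet'] (min_width=13, slack=7)
Line 3: ['waterfall', 'violin'] (min_width=16, slack=4)
Line 4: ['purple', 'silver'] (min_width=13, slack=7)
Line 5: ['bedroom', 'small', 'sand'] (min_width=18, slack=2)
Line 6: ['of', 'why'] (min_width=6, slack=14)

Answer: desert number data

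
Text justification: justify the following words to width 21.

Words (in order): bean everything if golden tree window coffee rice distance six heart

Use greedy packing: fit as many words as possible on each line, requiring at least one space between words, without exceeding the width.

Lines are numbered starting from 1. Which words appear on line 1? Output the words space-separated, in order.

Line 1: ['bean', 'everything', 'if'] (min_width=18, slack=3)
Line 2: ['golden', 'tree', 'window'] (min_width=18, slack=3)
Line 3: ['coffee', 'rice', 'distance'] (min_width=20, slack=1)
Line 4: ['six', 'heart'] (min_width=9, slack=12)

Answer: bean everything if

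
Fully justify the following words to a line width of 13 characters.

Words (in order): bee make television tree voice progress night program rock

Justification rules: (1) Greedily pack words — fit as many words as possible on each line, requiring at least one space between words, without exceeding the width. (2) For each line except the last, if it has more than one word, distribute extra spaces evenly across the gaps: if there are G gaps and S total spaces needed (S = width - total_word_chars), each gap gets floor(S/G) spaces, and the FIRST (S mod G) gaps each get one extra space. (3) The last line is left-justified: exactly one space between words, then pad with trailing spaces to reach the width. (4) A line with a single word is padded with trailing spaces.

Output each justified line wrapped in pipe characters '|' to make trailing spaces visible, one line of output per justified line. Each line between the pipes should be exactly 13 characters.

Line 1: ['bee', 'make'] (min_width=8, slack=5)
Line 2: ['television'] (min_width=10, slack=3)
Line 3: ['tree', 'voice'] (min_width=10, slack=3)
Line 4: ['progress'] (min_width=8, slack=5)
Line 5: ['night', 'program'] (min_width=13, slack=0)
Line 6: ['rock'] (min_width=4, slack=9)

Answer: |bee      make|
|television   |
|tree    voice|
|progress     |
|night program|
|rock         |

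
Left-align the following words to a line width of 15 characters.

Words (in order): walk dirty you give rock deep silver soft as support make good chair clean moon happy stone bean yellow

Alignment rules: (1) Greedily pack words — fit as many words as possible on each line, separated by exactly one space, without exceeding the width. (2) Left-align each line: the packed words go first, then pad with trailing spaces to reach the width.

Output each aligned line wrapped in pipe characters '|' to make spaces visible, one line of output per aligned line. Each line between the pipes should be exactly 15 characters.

Answer: |walk dirty you |
|give rock deep |
|silver soft as |
|support make   |
|good chair     |
|clean moon     |
|happy stone    |
|bean yellow    |

Derivation:
Line 1: ['walk', 'dirty', 'you'] (min_width=14, slack=1)
Line 2: ['give', 'rock', 'deep'] (min_width=14, slack=1)
Line 3: ['silver', 'soft', 'as'] (min_width=14, slack=1)
Line 4: ['support', 'make'] (min_width=12, slack=3)
Line 5: ['good', 'chair'] (min_width=10, slack=5)
Line 6: ['clean', 'moon'] (min_width=10, slack=5)
Line 7: ['happy', 'stone'] (min_width=11, slack=4)
Line 8: ['bean', 'yellow'] (min_width=11, slack=4)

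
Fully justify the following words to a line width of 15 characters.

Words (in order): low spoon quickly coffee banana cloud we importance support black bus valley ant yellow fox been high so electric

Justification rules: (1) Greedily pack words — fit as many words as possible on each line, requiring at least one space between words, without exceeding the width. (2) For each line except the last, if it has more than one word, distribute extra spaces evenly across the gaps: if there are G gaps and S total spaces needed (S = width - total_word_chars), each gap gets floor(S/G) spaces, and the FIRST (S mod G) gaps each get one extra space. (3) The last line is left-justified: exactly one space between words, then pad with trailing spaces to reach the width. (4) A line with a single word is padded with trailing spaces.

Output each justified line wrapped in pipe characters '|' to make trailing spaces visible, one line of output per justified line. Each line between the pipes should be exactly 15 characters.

Answer: |low       spoon|
|quickly  coffee|
|banana cloud we|
|importance     |
|support   black|
|bus  valley ant|
|yellow fox been|
|high         so|
|electric       |

Derivation:
Line 1: ['low', 'spoon'] (min_width=9, slack=6)
Line 2: ['quickly', 'coffee'] (min_width=14, slack=1)
Line 3: ['banana', 'cloud', 'we'] (min_width=15, slack=0)
Line 4: ['importance'] (min_width=10, slack=5)
Line 5: ['support', 'black'] (min_width=13, slack=2)
Line 6: ['bus', 'valley', 'ant'] (min_width=14, slack=1)
Line 7: ['yellow', 'fox', 'been'] (min_width=15, slack=0)
Line 8: ['high', 'so'] (min_width=7, slack=8)
Line 9: ['electric'] (min_width=8, slack=7)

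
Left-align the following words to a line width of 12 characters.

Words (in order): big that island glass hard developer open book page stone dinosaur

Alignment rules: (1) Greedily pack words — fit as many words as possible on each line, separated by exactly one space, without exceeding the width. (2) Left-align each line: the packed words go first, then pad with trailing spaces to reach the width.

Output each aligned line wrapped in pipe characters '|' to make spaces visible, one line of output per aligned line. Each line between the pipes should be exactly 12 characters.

Line 1: ['big', 'that'] (min_width=8, slack=4)
Line 2: ['island', 'glass'] (min_width=12, slack=0)
Line 3: ['hard'] (min_width=4, slack=8)
Line 4: ['developer'] (min_width=9, slack=3)
Line 5: ['open', 'book'] (min_width=9, slack=3)
Line 6: ['page', 'stone'] (min_width=10, slack=2)
Line 7: ['dinosaur'] (min_width=8, slack=4)

Answer: |big that    |
|island glass|
|hard        |
|developer   |
|open book   |
|page stone  |
|dinosaur    |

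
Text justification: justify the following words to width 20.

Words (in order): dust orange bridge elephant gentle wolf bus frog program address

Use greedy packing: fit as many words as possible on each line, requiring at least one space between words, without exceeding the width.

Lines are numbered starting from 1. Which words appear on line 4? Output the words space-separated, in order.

Answer: address

Derivation:
Line 1: ['dust', 'orange', 'bridge'] (min_width=18, slack=2)
Line 2: ['elephant', 'gentle', 'wolf'] (min_width=20, slack=0)
Line 3: ['bus', 'frog', 'program'] (min_width=16, slack=4)
Line 4: ['address'] (min_width=7, slack=13)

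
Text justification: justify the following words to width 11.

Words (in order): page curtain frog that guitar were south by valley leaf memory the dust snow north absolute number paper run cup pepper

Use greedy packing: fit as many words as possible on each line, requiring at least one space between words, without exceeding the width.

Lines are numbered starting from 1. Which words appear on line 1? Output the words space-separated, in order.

Line 1: ['page'] (min_width=4, slack=7)
Line 2: ['curtain'] (min_width=7, slack=4)
Line 3: ['frog', 'that'] (min_width=9, slack=2)
Line 4: ['guitar', 'were'] (min_width=11, slack=0)
Line 5: ['south', 'by'] (min_width=8, slack=3)
Line 6: ['valley', 'leaf'] (min_width=11, slack=0)
Line 7: ['memory', 'the'] (min_width=10, slack=1)
Line 8: ['dust', 'snow'] (min_width=9, slack=2)
Line 9: ['north'] (min_width=5, slack=6)
Line 10: ['absolute'] (min_width=8, slack=3)
Line 11: ['number'] (min_width=6, slack=5)
Line 12: ['paper', 'run'] (min_width=9, slack=2)
Line 13: ['cup', 'pepper'] (min_width=10, slack=1)

Answer: page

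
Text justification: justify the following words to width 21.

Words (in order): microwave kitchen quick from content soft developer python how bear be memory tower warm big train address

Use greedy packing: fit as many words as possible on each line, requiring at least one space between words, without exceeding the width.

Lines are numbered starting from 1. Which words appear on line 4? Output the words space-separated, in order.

Answer: how bear be memory

Derivation:
Line 1: ['microwave', 'kitchen'] (min_width=17, slack=4)
Line 2: ['quick', 'from', 'content'] (min_width=18, slack=3)
Line 3: ['soft', 'developer', 'python'] (min_width=21, slack=0)
Line 4: ['how', 'bear', 'be', 'memory'] (min_width=18, slack=3)
Line 5: ['tower', 'warm', 'big', 'train'] (min_width=20, slack=1)
Line 6: ['address'] (min_width=7, slack=14)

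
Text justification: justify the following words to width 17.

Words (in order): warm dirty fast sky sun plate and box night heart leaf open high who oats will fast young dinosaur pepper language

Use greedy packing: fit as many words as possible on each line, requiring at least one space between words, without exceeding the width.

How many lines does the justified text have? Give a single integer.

Answer: 8

Derivation:
Line 1: ['warm', 'dirty', 'fast'] (min_width=15, slack=2)
Line 2: ['sky', 'sun', 'plate', 'and'] (min_width=17, slack=0)
Line 3: ['box', 'night', 'heart'] (min_width=15, slack=2)
Line 4: ['leaf', 'open', 'high'] (min_width=14, slack=3)
Line 5: ['who', 'oats', 'will'] (min_width=13, slack=4)
Line 6: ['fast', 'young'] (min_width=10, slack=7)
Line 7: ['dinosaur', 'pepper'] (min_width=15, slack=2)
Line 8: ['language'] (min_width=8, slack=9)
Total lines: 8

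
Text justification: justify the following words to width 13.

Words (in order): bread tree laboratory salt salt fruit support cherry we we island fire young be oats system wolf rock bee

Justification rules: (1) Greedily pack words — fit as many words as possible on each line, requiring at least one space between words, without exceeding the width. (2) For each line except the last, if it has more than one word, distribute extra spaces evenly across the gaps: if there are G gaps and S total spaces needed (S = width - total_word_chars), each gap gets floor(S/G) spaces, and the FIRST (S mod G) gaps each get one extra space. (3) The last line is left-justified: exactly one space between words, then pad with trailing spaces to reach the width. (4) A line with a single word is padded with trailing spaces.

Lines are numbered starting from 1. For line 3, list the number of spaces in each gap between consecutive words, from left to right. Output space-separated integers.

Line 1: ['bread', 'tree'] (min_width=10, slack=3)
Line 2: ['laboratory'] (min_width=10, slack=3)
Line 3: ['salt', 'salt'] (min_width=9, slack=4)
Line 4: ['fruit', 'support'] (min_width=13, slack=0)
Line 5: ['cherry', 'we', 'we'] (min_width=12, slack=1)
Line 6: ['island', 'fire'] (min_width=11, slack=2)
Line 7: ['young', 'be', 'oats'] (min_width=13, slack=0)
Line 8: ['system', 'wolf'] (min_width=11, slack=2)
Line 9: ['rock', 'bee'] (min_width=8, slack=5)

Answer: 5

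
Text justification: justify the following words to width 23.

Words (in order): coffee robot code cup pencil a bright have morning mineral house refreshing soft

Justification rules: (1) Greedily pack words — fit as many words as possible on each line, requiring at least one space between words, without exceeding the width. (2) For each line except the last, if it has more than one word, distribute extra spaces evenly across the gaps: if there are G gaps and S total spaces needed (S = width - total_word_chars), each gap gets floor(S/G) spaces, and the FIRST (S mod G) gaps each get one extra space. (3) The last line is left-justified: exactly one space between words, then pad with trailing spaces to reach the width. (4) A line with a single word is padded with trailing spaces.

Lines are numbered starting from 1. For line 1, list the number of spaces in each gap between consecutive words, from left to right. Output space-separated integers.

Answer: 2 2 1

Derivation:
Line 1: ['coffee', 'robot', 'code', 'cup'] (min_width=21, slack=2)
Line 2: ['pencil', 'a', 'bright', 'have'] (min_width=20, slack=3)
Line 3: ['morning', 'mineral', 'house'] (min_width=21, slack=2)
Line 4: ['refreshing', 'soft'] (min_width=15, slack=8)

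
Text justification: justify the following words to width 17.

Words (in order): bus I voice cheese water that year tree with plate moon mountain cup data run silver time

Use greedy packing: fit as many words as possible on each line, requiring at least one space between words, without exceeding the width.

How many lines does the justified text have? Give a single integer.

Line 1: ['bus', 'I', 'voice'] (min_width=11, slack=6)
Line 2: ['cheese', 'water', 'that'] (min_width=17, slack=0)
Line 3: ['year', 'tree', 'with'] (min_width=14, slack=3)
Line 4: ['plate', 'moon'] (min_width=10, slack=7)
Line 5: ['mountain', 'cup', 'data'] (min_width=17, slack=0)
Line 6: ['run', 'silver', 'time'] (min_width=15, slack=2)
Total lines: 6

Answer: 6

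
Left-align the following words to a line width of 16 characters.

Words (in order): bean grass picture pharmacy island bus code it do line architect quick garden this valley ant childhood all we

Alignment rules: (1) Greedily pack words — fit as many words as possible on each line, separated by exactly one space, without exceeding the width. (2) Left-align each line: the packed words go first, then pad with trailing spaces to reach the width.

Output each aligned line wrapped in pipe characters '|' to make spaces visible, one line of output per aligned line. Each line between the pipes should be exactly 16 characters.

Line 1: ['bean', 'grass'] (min_width=10, slack=6)
Line 2: ['picture', 'pharmacy'] (min_width=16, slack=0)
Line 3: ['island', 'bus', 'code'] (min_width=15, slack=1)
Line 4: ['it', 'do', 'line'] (min_width=10, slack=6)
Line 5: ['architect', 'quick'] (min_width=15, slack=1)
Line 6: ['garden', 'this'] (min_width=11, slack=5)
Line 7: ['valley', 'ant'] (min_width=10, slack=6)
Line 8: ['childhood', 'all', 'we'] (min_width=16, slack=0)

Answer: |bean grass      |
|picture pharmacy|
|island bus code |
|it do line      |
|architect quick |
|garden this     |
|valley ant      |
|childhood all we|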